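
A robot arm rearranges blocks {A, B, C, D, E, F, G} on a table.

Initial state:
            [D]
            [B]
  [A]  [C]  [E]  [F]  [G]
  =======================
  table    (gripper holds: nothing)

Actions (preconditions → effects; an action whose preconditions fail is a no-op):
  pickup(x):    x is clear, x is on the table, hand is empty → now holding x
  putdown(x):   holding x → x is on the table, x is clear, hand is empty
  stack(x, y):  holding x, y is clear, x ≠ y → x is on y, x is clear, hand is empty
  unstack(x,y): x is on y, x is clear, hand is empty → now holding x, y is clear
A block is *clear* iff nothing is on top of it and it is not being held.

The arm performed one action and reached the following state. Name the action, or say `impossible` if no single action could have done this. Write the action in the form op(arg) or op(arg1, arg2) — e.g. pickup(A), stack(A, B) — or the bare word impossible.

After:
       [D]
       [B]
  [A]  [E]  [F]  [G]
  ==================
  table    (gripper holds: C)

target: towers=[A; E/B/D; F; G] holding=C
         pickup(F) → towers=[A; C; E/B/D; G] holding=F
         pickup(G) → towers=[A; C; E/B/D; F] holding=G
     unstack(D, B) → towers=[A; C; E/B; F; G] holding=D
         pickup(A) → towers=[C; E/B/D; F; G] holding=A
         pickup(C) → towers=[A; E/B/D; F; G] holding=C  ← match

pickup(C)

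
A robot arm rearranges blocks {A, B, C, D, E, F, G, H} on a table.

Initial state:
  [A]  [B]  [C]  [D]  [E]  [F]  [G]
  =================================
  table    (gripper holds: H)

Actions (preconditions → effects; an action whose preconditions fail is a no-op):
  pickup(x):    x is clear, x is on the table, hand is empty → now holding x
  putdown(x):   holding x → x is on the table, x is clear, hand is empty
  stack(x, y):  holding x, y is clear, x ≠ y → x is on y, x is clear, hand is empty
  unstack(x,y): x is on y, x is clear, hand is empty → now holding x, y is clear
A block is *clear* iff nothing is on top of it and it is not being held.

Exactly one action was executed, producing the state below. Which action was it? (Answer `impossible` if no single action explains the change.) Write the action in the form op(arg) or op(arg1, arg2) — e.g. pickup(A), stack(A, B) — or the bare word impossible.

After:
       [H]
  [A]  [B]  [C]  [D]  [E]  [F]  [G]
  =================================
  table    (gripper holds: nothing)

stack(H, B)

target: towers=[A; B/H; C; D; E; F; G] holding=-
        putdown(H) → towers=[A; B; C; D; E; F; G; H] holding=-
       stack(H, G) → towers=[A; B; C; D; E; F; G/H] holding=-
       stack(H, A) → towers=[A/H; B; C; D; E; F; G] holding=-
       stack(H, E) → towers=[A; B; C; D; E/H; F; G] holding=-
       stack(H, B) → towers=[A; B/H; C; D; E; F; G] holding=-  ← match
       stack(H, F) → towers=[A; B; C; D; E; F/H; G] holding=-
       stack(H, D) → towers=[A; B; C; D/H; E; F; G] holding=-
       stack(H, C) → towers=[A; B; C/H; D; E; F; G] holding=-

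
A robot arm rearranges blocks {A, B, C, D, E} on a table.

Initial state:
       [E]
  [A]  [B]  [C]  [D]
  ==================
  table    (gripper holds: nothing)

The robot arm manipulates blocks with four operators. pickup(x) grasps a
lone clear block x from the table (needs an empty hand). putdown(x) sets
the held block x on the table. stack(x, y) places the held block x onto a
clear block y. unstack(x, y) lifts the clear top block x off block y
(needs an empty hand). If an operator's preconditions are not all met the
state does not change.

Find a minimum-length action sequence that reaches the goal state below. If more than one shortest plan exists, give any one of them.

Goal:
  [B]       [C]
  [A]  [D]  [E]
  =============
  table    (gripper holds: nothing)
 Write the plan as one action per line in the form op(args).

step 1 (unstack(E, B)): towers=[A; B; C; D] holding=E
step 2 (putdown(E)): towers=[A; B; C; D; E] holding=-
step 3 (pickup(B)): towers=[A; C; D; E] holding=B
step 4 (stack(B, A)): towers=[A/B; C; D; E] holding=-
step 5 (pickup(C)): towers=[A/B; D; E] holding=C
step 6 (stack(C, E)): towers=[A/B; D; E/C] holding=-
goal check: towers=[A/B; D; E/C] holding=- — reached (length 6, optimal by BFS)

unstack(E, B)
putdown(E)
pickup(B)
stack(B, A)
pickup(C)
stack(C, E)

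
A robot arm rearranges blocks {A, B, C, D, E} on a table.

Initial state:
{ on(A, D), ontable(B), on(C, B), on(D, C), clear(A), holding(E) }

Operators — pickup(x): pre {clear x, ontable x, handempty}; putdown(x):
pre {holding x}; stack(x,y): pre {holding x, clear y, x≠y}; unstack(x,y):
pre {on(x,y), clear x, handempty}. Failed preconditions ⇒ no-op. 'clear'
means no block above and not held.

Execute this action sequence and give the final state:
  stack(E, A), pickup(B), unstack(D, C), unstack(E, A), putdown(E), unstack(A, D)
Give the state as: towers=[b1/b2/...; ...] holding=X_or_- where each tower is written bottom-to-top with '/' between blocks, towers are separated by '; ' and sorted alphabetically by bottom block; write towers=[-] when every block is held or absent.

towers=[B/C/D; E] holding=A

step 1 (stack(E, A)): towers=[B/C/D/A/E] holding=-
step 2 (pickup(B)) [no-op]: towers=[B/C/D/A/E] holding=-
step 3 (unstack(D, C)) [no-op]: towers=[B/C/D/A/E] holding=-
step 4 (unstack(E, A)): towers=[B/C/D/A] holding=E
step 5 (putdown(E)): towers=[B/C/D/A; E] holding=-
step 6 (unstack(A, D)): towers=[B/C/D; E] holding=A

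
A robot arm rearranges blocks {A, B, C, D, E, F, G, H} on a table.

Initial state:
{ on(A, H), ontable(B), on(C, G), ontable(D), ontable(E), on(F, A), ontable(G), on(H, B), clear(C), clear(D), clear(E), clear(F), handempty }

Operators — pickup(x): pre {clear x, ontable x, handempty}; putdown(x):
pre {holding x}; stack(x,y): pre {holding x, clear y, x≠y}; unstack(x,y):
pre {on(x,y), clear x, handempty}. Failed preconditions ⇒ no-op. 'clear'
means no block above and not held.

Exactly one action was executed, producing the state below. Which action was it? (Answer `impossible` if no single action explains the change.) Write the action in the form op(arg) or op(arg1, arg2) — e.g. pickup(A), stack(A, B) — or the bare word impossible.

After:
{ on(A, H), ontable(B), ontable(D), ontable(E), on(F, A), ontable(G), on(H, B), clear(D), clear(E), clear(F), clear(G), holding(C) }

unstack(C, G)

target: towers=[B/H/A/F; D; E; G] holding=C
         pickup(E) → towers=[B/H/A/F; D; G/C] holding=E
     unstack(F, A) → towers=[B/H/A; D; E; G/C] holding=F
         pickup(D) → towers=[B/H/A/F; E; G/C] holding=D
     unstack(C, G) → towers=[B/H/A/F; D; E; G] holding=C  ← match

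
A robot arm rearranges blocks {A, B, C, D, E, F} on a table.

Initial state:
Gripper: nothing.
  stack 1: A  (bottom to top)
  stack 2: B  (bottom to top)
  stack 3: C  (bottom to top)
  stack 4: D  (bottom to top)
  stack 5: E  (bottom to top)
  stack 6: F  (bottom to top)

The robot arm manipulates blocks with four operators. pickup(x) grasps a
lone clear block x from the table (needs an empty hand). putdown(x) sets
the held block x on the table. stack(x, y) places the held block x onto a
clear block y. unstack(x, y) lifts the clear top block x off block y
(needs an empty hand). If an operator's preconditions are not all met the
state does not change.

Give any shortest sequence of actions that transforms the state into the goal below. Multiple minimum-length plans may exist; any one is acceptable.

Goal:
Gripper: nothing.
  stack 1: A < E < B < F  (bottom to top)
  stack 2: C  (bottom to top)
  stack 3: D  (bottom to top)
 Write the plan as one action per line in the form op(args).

step 1 (pickup(E)): towers=[A; B; C; D; F] holding=E
step 2 (stack(E, A)): towers=[A/E; B; C; D; F] holding=-
step 3 (pickup(B)): towers=[A/E; C; D; F] holding=B
step 4 (stack(B, E)): towers=[A/E/B; C; D; F] holding=-
step 5 (pickup(F)): towers=[A/E/B; C; D] holding=F
step 6 (stack(F, B)): towers=[A/E/B/F; C; D] holding=-
goal check: towers=[A/E/B/F; C; D] holding=- — reached (length 6, optimal by BFS)

pickup(E)
stack(E, A)
pickup(B)
stack(B, E)
pickup(F)
stack(F, B)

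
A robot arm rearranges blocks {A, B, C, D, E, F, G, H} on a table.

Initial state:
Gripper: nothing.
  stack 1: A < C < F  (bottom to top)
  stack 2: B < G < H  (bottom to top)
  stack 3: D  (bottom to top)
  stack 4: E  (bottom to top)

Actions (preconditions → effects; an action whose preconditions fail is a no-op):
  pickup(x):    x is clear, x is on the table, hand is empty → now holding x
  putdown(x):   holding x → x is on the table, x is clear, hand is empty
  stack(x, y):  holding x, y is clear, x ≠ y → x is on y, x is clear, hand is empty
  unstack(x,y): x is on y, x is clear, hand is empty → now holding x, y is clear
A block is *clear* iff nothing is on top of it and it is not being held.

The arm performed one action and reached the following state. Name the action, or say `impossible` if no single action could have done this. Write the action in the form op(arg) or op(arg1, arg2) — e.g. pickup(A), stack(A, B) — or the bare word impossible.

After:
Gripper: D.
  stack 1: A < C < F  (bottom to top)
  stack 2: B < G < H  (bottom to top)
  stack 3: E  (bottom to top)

target: towers=[A/C/F; B/G/H; E] holding=D
         pickup(E) → towers=[A/C/F; B/G/H; D] holding=E
     unstack(H, G) → towers=[A/C/F; B/G; D; E] holding=H
     unstack(F, C) → towers=[A/C; B/G/H; D; E] holding=F
         pickup(D) → towers=[A/C/F; B/G/H; E] holding=D  ← match

pickup(D)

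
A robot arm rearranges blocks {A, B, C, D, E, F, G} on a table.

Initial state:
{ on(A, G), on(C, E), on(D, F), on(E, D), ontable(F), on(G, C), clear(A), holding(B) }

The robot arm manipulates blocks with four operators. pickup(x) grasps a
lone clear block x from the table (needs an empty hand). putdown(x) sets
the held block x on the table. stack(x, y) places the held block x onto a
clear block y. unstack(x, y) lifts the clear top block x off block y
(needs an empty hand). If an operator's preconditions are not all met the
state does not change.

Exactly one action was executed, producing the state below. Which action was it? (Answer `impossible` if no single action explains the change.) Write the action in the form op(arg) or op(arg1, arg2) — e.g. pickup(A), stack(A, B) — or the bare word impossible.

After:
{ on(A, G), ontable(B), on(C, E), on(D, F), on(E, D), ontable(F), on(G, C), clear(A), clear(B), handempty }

target: towers=[B; F/D/E/C/G/A] holding=-
        putdown(B) → towers=[B; F/D/E/C/G/A] holding=-  ← match
       stack(B, A) → towers=[F/D/E/C/G/A/B] holding=-

putdown(B)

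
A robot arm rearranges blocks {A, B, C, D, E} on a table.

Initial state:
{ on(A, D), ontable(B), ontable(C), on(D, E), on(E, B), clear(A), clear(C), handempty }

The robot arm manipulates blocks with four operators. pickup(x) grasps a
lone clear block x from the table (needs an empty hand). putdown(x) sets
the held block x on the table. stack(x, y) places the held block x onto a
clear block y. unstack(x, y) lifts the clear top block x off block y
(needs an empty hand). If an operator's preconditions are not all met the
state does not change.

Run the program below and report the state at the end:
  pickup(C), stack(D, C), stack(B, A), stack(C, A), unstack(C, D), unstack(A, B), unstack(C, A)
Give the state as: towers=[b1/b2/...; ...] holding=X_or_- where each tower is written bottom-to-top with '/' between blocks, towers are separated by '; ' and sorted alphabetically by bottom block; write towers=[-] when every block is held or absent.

step 1 (pickup(C)): towers=[B/E/D/A] holding=C
step 2 (stack(D, C)) [no-op]: towers=[B/E/D/A] holding=C
step 3 (stack(B, A)) [no-op]: towers=[B/E/D/A] holding=C
step 4 (stack(C, A)): towers=[B/E/D/A/C] holding=-
step 5 (unstack(C, D)) [no-op]: towers=[B/E/D/A/C] holding=-
step 6 (unstack(A, B)) [no-op]: towers=[B/E/D/A/C] holding=-
step 7 (unstack(C, A)): towers=[B/E/D/A] holding=C

towers=[B/E/D/A] holding=C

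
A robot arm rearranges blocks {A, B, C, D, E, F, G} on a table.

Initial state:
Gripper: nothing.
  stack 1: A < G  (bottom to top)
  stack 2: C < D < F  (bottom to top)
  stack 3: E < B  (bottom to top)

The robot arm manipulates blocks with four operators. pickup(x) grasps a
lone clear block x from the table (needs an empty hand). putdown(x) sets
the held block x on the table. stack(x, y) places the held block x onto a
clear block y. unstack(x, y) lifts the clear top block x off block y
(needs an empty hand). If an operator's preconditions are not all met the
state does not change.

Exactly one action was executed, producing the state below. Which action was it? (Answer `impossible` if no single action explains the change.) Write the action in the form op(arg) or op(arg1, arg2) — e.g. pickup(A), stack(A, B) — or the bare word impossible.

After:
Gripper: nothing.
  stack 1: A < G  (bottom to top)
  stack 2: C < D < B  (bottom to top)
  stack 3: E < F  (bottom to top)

target: towers=[A/G; C/D/B; E/F] holding=-
     unstack(B, E) → towers=[A/G; C/D/F; E] holding=B
     unstack(F, D) → towers=[A/G; C/D; E/B] holding=F
     unstack(G, A) → towers=[A; C/D/F; E/B] holding=G
none of the 3 applicable actions match → impossible

impossible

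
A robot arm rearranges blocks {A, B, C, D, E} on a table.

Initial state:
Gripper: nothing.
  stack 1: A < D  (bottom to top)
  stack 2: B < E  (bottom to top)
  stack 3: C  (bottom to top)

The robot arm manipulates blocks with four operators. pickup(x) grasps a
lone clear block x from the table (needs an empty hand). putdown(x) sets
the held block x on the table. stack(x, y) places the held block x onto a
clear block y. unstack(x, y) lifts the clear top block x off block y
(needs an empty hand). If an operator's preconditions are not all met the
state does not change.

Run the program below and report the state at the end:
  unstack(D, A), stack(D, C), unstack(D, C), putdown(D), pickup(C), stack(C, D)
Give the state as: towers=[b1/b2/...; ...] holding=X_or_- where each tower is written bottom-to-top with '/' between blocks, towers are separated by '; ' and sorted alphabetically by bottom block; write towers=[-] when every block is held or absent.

step 1 (unstack(D, A)): towers=[A; B/E; C] holding=D
step 2 (stack(D, C)): towers=[A; B/E; C/D] holding=-
step 3 (unstack(D, C)): towers=[A; B/E; C] holding=D
step 4 (putdown(D)): towers=[A; B/E; C; D] holding=-
step 5 (pickup(C)): towers=[A; B/E; D] holding=C
step 6 (stack(C, D)): towers=[A; B/E; D/C] holding=-

towers=[A; B/E; D/C] holding=-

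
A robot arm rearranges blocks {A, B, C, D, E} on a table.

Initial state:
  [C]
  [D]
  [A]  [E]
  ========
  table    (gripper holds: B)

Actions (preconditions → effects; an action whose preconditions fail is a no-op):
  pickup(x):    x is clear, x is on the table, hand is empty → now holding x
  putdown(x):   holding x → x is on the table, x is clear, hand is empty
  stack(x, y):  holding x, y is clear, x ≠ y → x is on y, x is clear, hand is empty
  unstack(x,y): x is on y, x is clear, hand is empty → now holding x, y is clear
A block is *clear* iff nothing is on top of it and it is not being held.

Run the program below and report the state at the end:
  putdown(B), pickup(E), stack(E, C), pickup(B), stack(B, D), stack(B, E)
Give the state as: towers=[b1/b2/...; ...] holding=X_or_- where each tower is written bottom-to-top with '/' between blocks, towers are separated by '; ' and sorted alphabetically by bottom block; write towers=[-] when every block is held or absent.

step 1 (putdown(B)): towers=[A/D/C; B; E] holding=-
step 2 (pickup(E)): towers=[A/D/C; B] holding=E
step 3 (stack(E, C)): towers=[A/D/C/E; B] holding=-
step 4 (pickup(B)): towers=[A/D/C/E] holding=B
step 5 (stack(B, D)) [no-op]: towers=[A/D/C/E] holding=B
step 6 (stack(B, E)): towers=[A/D/C/E/B] holding=-

towers=[A/D/C/E/B] holding=-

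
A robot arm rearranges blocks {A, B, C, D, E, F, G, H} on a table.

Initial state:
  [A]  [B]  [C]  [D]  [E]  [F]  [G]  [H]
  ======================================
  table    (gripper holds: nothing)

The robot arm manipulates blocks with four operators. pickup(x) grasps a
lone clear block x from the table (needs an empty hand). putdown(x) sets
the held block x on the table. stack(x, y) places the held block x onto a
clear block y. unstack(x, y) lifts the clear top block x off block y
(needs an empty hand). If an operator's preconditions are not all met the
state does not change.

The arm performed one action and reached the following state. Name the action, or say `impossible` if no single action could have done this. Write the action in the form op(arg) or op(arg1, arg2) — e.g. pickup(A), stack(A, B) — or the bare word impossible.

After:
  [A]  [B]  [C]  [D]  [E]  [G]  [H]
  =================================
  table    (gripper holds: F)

pickup(F)

target: towers=[A; B; C; D; E; G; H] holding=F
         pickup(G) → towers=[A; B; C; D; E; F; H] holding=G
         pickup(A) → towers=[B; C; D; E; F; G; H] holding=A
         pickup(E) → towers=[A; B; C; D; F; G; H] holding=E
         pickup(H) → towers=[A; B; C; D; E; F; G] holding=H
         pickup(B) → towers=[A; C; D; E; F; G; H] holding=B
         pickup(F) → towers=[A; B; C; D; E; G; H] holding=F  ← match
         pickup(D) → towers=[A; B; C; E; F; G; H] holding=D
         pickup(C) → towers=[A; B; D; E; F; G; H] holding=C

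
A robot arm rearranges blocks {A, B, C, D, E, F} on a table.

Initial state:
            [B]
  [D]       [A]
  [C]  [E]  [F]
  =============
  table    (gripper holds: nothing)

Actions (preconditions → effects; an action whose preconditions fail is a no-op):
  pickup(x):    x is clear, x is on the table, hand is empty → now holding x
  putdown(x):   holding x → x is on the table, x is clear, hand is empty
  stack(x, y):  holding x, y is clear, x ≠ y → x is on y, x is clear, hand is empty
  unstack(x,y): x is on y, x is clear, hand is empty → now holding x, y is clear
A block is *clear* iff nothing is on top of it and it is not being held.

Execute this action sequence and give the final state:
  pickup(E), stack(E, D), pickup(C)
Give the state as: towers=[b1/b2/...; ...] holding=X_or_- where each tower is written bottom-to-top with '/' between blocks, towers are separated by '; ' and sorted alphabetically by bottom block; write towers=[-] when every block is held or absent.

step 1 (pickup(E)): towers=[C/D; F/A/B] holding=E
step 2 (stack(E, D)): towers=[C/D/E; F/A/B] holding=-
step 3 (pickup(C)) [no-op]: towers=[C/D/E; F/A/B] holding=-

towers=[C/D/E; F/A/B] holding=-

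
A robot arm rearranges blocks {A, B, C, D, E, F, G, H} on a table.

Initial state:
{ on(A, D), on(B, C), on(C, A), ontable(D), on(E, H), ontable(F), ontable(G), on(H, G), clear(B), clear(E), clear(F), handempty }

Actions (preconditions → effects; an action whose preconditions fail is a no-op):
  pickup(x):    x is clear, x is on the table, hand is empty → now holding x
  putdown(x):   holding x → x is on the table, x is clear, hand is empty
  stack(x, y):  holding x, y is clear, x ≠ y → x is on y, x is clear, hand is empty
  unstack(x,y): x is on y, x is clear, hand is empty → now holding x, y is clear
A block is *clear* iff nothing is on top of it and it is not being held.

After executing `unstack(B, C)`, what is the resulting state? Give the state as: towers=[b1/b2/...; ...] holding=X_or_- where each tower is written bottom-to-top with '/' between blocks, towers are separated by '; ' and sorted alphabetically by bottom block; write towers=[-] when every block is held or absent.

towers=[D/A/C; F; G/H/E] holding=B

before: towers=[D/A/C/B; F; G/H/E] holding=-
pre[unstack(B, C)]: on(B,C) ok, clear(B) ok, handempty ok
all met → apply unstack(B, C)
after:  towers=[D/A/C; F; G/H/E] holding=B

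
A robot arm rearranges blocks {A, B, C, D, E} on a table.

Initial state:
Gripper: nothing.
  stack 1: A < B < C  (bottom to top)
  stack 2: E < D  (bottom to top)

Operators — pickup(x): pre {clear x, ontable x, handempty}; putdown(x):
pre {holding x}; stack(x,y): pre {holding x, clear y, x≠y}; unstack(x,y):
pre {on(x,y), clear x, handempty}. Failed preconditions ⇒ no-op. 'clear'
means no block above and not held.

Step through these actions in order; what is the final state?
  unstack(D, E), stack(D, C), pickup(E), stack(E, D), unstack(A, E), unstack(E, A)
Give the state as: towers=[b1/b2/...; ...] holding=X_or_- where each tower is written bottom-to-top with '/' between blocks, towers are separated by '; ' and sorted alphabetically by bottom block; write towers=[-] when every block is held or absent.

towers=[A/B/C/D/E] holding=-

step 1 (unstack(D, E)): towers=[A/B/C; E] holding=D
step 2 (stack(D, C)): towers=[A/B/C/D; E] holding=-
step 3 (pickup(E)): towers=[A/B/C/D] holding=E
step 4 (stack(E, D)): towers=[A/B/C/D/E] holding=-
step 5 (unstack(A, E)) [no-op]: towers=[A/B/C/D/E] holding=-
step 6 (unstack(E, A)) [no-op]: towers=[A/B/C/D/E] holding=-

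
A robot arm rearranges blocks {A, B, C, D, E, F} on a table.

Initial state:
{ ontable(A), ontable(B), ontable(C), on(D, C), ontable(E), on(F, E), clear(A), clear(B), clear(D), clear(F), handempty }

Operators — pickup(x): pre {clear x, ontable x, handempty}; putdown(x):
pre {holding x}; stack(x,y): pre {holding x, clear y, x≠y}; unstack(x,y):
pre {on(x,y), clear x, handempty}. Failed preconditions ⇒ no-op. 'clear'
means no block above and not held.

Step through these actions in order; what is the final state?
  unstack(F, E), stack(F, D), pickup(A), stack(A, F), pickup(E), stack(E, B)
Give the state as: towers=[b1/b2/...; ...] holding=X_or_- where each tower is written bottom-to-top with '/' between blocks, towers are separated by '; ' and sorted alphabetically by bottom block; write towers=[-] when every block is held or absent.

towers=[B/E; C/D/F/A] holding=-

step 1 (unstack(F, E)): towers=[A; B; C/D; E] holding=F
step 2 (stack(F, D)): towers=[A; B; C/D/F; E] holding=-
step 3 (pickup(A)): towers=[B; C/D/F; E] holding=A
step 4 (stack(A, F)): towers=[B; C/D/F/A; E] holding=-
step 5 (pickup(E)): towers=[B; C/D/F/A] holding=E
step 6 (stack(E, B)): towers=[B/E; C/D/F/A] holding=-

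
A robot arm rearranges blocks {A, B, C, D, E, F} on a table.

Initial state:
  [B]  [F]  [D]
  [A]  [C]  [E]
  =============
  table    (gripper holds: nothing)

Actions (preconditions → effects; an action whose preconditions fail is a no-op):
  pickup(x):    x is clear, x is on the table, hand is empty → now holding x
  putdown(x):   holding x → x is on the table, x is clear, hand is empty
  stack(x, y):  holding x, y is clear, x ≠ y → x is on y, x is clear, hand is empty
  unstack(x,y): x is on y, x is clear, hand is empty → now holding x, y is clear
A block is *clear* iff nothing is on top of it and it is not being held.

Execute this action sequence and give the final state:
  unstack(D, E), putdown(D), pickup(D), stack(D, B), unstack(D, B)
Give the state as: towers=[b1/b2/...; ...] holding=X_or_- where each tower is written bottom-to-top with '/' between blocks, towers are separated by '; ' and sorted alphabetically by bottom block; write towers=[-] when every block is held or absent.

step 1 (unstack(D, E)): towers=[A/B; C/F; E] holding=D
step 2 (putdown(D)): towers=[A/B; C/F; D; E] holding=-
step 3 (pickup(D)): towers=[A/B; C/F; E] holding=D
step 4 (stack(D, B)): towers=[A/B/D; C/F; E] holding=-
step 5 (unstack(D, B)): towers=[A/B; C/F; E] holding=D

towers=[A/B; C/F; E] holding=D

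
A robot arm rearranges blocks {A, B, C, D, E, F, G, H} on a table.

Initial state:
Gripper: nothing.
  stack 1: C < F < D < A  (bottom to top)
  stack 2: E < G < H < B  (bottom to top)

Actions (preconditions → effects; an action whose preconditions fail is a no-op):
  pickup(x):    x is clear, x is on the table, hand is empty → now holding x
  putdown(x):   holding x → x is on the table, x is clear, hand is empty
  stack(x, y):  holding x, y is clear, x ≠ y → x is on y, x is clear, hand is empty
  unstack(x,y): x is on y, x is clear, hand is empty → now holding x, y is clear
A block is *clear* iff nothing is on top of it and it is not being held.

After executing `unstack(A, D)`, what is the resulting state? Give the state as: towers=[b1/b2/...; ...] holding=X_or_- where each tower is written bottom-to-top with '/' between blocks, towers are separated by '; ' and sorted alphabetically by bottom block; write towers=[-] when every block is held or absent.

before: towers=[C/F/D/A; E/G/H/B] holding=-
pre[unstack(A, D)]: on(A,D) ✓, clear(A) ✓, handempty ✓
all met → apply unstack(A, D)
after:  towers=[C/F/D; E/G/H/B] holding=A

towers=[C/F/D; E/G/H/B] holding=A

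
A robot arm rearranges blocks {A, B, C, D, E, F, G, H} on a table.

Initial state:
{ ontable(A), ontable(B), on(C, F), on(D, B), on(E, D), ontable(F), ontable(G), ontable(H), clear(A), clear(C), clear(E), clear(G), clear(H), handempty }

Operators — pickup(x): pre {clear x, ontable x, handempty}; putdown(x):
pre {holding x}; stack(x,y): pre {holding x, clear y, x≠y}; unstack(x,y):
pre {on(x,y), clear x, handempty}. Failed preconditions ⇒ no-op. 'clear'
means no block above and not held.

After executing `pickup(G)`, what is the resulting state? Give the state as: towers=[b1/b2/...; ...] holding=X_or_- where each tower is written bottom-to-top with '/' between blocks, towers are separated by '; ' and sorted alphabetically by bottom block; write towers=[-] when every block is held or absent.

towers=[A; B/D/E; F/C; H] holding=G

before: towers=[A; B/D/E; F/C; G; H] holding=-
pre[pickup(G)]: clear(G) ok, ontable(G) ok, handempty ok
all met → apply pickup(G)
after:  towers=[A; B/D/E; F/C; H] holding=G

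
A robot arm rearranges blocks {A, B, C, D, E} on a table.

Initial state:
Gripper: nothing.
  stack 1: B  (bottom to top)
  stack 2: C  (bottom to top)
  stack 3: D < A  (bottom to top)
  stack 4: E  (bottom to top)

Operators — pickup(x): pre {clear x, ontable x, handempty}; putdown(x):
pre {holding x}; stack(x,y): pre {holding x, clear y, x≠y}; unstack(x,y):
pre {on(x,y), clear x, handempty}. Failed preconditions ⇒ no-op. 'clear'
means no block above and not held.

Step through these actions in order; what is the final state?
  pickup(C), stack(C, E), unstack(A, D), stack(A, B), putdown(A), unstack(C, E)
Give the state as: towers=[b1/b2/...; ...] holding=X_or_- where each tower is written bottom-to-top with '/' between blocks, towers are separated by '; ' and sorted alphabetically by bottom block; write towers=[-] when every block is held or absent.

towers=[B/A; D; E] holding=C

step 1 (pickup(C)): towers=[B; D/A; E] holding=C
step 2 (stack(C, E)): towers=[B; D/A; E/C] holding=-
step 3 (unstack(A, D)): towers=[B; D; E/C] holding=A
step 4 (stack(A, B)): towers=[B/A; D; E/C] holding=-
step 5 (putdown(A)) [no-op]: towers=[B/A; D; E/C] holding=-
step 6 (unstack(C, E)): towers=[B/A; D; E] holding=C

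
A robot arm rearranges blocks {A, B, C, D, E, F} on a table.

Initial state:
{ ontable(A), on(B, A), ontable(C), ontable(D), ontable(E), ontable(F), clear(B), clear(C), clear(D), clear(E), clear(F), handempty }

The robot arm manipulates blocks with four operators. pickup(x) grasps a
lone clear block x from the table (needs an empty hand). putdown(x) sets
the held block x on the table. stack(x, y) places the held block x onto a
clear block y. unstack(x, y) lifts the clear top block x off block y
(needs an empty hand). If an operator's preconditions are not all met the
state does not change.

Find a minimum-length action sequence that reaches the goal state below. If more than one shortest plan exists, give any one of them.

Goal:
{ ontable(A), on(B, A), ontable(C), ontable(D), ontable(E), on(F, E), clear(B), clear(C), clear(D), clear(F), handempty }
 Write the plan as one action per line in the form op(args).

step 1 (pickup(F)): towers=[A/B; C; D; E] holding=F
step 2 (stack(F, E)): towers=[A/B; C; D; E/F] holding=-
goal check: towers=[A/B; C; D; E/F] holding=- — reached (length 2, optimal by BFS)

pickup(F)
stack(F, E)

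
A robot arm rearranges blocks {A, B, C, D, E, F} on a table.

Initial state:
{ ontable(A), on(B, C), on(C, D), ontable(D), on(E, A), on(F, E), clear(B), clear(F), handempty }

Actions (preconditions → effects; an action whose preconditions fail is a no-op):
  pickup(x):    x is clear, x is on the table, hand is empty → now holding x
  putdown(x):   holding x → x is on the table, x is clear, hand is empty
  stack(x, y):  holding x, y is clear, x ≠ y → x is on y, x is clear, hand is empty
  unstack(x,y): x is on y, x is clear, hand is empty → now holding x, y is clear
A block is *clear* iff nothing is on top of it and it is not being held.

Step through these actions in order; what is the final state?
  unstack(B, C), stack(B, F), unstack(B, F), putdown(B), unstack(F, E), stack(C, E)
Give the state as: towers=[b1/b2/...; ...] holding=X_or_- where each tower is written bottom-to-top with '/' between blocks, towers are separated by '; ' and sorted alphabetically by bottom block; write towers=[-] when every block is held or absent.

step 1 (unstack(B, C)): towers=[A/E/F; D/C] holding=B
step 2 (stack(B, F)): towers=[A/E/F/B; D/C] holding=-
step 3 (unstack(B, F)): towers=[A/E/F; D/C] holding=B
step 4 (putdown(B)): towers=[A/E/F; B; D/C] holding=-
step 5 (unstack(F, E)): towers=[A/E; B; D/C] holding=F
step 6 (stack(C, E)) [no-op]: towers=[A/E; B; D/C] holding=F

towers=[A/E; B; D/C] holding=F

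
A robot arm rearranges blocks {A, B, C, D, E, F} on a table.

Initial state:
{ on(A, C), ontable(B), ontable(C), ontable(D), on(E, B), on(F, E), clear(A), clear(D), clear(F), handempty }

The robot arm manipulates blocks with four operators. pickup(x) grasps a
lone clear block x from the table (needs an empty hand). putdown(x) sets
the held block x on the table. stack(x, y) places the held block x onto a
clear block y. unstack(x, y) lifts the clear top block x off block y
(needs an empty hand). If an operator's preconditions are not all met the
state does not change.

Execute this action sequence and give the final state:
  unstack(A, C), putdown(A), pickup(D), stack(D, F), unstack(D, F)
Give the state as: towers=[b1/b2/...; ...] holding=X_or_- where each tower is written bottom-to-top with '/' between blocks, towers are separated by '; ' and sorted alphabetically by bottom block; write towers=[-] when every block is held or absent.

towers=[A; B/E/F; C] holding=D

step 1 (unstack(A, C)): towers=[B/E/F; C; D] holding=A
step 2 (putdown(A)): towers=[A; B/E/F; C; D] holding=-
step 3 (pickup(D)): towers=[A; B/E/F; C] holding=D
step 4 (stack(D, F)): towers=[A; B/E/F/D; C] holding=-
step 5 (unstack(D, F)): towers=[A; B/E/F; C] holding=D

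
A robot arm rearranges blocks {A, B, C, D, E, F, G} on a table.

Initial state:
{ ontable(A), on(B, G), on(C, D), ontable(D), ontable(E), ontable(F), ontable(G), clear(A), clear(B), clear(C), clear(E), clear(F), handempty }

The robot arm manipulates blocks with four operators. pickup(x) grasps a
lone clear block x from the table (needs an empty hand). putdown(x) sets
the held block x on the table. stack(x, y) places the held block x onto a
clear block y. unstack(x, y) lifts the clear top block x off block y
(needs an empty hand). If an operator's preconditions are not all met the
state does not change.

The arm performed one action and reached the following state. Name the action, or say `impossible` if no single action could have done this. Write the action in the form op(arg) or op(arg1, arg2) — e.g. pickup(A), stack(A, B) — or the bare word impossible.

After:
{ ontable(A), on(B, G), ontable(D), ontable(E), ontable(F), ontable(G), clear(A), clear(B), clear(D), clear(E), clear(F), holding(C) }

unstack(C, D)

target: towers=[A; D; E; F; G/B] holding=C
     unstack(B, G) → towers=[A; D/C; E; F; G] holding=B
         pickup(F) → towers=[A; D/C; E; G/B] holding=F
         pickup(A) → towers=[D/C; E; F; G/B] holding=A
         pickup(E) → towers=[A; D/C; F; G/B] holding=E
     unstack(C, D) → towers=[A; D; E; F; G/B] holding=C  ← match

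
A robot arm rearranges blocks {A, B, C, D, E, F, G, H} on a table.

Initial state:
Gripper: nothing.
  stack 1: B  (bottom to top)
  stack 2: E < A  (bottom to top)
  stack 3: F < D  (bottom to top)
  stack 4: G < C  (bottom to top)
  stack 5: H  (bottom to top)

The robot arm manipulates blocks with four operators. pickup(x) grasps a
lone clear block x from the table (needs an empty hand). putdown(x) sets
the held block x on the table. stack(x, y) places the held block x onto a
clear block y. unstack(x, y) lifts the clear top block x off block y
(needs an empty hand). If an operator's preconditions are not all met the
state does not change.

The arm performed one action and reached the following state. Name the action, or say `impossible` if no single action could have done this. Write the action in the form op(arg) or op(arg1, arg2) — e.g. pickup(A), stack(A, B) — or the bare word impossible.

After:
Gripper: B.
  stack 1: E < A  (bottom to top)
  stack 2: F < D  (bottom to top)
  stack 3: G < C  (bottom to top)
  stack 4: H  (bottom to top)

pickup(B)

target: towers=[E/A; F/D; G/C; H] holding=B
     unstack(A, E) → towers=[B; E; F/D; G/C; H] holding=A
         pickup(H) → towers=[B; E/A; F/D; G/C] holding=H
         pickup(B) → towers=[E/A; F/D; G/C; H] holding=B  ← match
     unstack(D, F) → towers=[B; E/A; F; G/C; H] holding=D
     unstack(C, G) → towers=[B; E/A; F/D; G; H] holding=C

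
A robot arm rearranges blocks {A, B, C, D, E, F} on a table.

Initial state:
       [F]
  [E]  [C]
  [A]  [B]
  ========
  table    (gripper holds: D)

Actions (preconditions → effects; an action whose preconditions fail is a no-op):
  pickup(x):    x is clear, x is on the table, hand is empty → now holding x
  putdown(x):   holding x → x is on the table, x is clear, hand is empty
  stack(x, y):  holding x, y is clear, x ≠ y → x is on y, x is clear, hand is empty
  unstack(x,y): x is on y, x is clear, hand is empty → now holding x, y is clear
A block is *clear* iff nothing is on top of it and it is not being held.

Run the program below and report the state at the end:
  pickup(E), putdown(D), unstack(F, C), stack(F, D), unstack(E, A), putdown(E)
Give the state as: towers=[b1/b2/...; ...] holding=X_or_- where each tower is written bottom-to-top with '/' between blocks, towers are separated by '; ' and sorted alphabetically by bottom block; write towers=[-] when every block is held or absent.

step 1 (pickup(E)) [no-op]: towers=[A/E; B/C/F] holding=D
step 2 (putdown(D)): towers=[A/E; B/C/F; D] holding=-
step 3 (unstack(F, C)): towers=[A/E; B/C; D] holding=F
step 4 (stack(F, D)): towers=[A/E; B/C; D/F] holding=-
step 5 (unstack(E, A)): towers=[A; B/C; D/F] holding=E
step 6 (putdown(E)): towers=[A; B/C; D/F; E] holding=-

towers=[A; B/C; D/F; E] holding=-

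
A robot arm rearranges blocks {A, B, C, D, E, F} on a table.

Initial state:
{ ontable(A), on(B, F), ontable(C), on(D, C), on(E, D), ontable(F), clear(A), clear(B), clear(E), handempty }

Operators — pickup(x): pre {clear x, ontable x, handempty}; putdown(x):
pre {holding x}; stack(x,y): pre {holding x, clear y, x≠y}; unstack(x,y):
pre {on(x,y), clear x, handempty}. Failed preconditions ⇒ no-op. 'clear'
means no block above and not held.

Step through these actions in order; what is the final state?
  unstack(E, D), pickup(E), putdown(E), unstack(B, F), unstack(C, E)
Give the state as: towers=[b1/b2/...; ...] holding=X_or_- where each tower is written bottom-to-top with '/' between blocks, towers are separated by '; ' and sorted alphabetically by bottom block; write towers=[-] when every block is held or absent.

towers=[A; C/D; E; F] holding=B

step 1 (unstack(E, D)): towers=[A; C/D; F/B] holding=E
step 2 (pickup(E)) [no-op]: towers=[A; C/D; F/B] holding=E
step 3 (putdown(E)): towers=[A; C/D; E; F/B] holding=-
step 4 (unstack(B, F)): towers=[A; C/D; E; F] holding=B
step 5 (unstack(C, E)) [no-op]: towers=[A; C/D; E; F] holding=B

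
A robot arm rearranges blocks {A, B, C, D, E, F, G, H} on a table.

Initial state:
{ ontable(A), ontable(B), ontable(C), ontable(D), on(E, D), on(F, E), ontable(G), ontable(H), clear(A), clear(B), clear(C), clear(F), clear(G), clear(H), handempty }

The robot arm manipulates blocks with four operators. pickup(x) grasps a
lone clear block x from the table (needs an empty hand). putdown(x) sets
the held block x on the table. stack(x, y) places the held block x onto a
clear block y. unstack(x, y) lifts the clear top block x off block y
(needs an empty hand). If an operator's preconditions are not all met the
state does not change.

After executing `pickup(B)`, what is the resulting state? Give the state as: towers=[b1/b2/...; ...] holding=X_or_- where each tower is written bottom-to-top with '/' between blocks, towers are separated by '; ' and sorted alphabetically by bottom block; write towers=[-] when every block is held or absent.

towers=[A; C; D/E/F; G; H] holding=B

before: towers=[A; B; C; D/E/F; G; H] holding=-
pre[pickup(B)]: clear(B) ✓, ontable(B) ✓, handempty ✓
all met → apply pickup(B)
after:  towers=[A; C; D/E/F; G; H] holding=B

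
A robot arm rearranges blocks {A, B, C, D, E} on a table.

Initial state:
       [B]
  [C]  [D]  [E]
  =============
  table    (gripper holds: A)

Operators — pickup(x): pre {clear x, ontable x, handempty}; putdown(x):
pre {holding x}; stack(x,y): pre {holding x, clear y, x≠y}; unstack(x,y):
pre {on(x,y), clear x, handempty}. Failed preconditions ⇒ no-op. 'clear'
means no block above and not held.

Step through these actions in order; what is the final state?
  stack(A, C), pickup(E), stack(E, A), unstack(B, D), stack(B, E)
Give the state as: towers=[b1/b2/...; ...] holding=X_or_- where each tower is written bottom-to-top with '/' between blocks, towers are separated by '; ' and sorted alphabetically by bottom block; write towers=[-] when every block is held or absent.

step 1 (stack(A, C)): towers=[C/A; D/B; E] holding=-
step 2 (pickup(E)): towers=[C/A; D/B] holding=E
step 3 (stack(E, A)): towers=[C/A/E; D/B] holding=-
step 4 (unstack(B, D)): towers=[C/A/E; D] holding=B
step 5 (stack(B, E)): towers=[C/A/E/B; D] holding=-

towers=[C/A/E/B; D] holding=-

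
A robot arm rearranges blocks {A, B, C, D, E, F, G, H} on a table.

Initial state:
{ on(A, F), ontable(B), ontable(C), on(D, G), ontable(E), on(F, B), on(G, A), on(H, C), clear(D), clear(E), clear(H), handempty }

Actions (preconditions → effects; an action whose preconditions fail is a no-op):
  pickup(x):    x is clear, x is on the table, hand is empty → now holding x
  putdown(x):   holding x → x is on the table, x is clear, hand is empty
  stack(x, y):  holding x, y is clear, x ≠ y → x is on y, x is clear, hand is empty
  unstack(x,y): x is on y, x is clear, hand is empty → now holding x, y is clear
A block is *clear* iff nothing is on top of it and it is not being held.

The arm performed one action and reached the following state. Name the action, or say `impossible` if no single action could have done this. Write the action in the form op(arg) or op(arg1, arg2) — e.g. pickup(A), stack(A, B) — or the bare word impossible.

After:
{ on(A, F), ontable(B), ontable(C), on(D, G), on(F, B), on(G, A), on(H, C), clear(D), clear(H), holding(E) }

pickup(E)

target: towers=[B/F/A/G/D; C/H] holding=E
         pickup(E) → towers=[B/F/A/G/D; C/H] holding=E  ← match
     unstack(H, C) → towers=[B/F/A/G/D; C; E] holding=H
     unstack(D, G) → towers=[B/F/A/G; C/H; E] holding=D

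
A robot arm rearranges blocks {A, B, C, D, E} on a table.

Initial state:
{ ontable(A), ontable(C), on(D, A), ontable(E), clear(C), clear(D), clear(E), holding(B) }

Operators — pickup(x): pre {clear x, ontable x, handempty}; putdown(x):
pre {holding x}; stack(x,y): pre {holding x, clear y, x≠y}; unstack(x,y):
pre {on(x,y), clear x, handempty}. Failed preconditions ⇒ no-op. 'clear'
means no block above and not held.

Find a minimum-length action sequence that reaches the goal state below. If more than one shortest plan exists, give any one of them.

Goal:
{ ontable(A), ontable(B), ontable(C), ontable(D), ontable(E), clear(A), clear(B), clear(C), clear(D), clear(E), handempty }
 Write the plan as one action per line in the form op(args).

step 1 (putdown(B)): towers=[A/D; B; C; E] holding=-
step 2 (unstack(D, A)): towers=[A; B; C; E] holding=D
step 3 (putdown(D)): towers=[A; B; C; D; E] holding=-
goal check: towers=[A; B; C; D; E] holding=- — reached (length 3, optimal by BFS)

putdown(B)
unstack(D, A)
putdown(D)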